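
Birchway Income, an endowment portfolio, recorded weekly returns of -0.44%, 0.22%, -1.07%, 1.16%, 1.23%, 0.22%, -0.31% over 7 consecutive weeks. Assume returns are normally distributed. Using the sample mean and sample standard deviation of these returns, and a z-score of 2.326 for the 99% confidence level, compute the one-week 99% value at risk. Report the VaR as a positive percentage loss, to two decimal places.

1.81

r̄ = (-0.44 + 0.22 − 1.07 + 1.16 + 1.23 + 0.22 − 0.31) / 7 = 0.1443%
Σ(r − r̄)² = (-0.44 − 0.1443)² + (0.22 − 0.1443)² + … = 4.2442
σ = √[4.2442 / 6] = 0.8411%
VaR = −(r̄ − z·σ) = −(0.1443 − 2.326 × 0.8411) = −(-1.8121) = 1.8121%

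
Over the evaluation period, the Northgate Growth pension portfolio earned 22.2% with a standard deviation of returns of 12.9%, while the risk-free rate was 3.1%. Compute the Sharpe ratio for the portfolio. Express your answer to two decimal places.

1.48

Sharpe = (Rp − Rf) / σp = (22.2% − 3.1%) / 12.9% = 19.10% / 12.9% = 1.4806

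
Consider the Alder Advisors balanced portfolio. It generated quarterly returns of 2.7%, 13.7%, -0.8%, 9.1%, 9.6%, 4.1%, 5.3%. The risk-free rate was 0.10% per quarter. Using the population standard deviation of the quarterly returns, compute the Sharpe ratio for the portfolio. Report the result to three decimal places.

1.361

Mean return r̄ = 43.70 / 7 = 6.2429%
Σ(r − r̄)² = (2.7 − 6.2429)² + (13.7 − 6.2429)² + (-0.8 − 6.2429)² + … = 142.6771
population σ = √(142.6771 / 7) = √20.3824 = 4.5147%
Sharpe = (r̄ − rf) / σ = (6.2429 − 0.1) / 4.5147 = 6.1429 / 4.5147 = 1.3606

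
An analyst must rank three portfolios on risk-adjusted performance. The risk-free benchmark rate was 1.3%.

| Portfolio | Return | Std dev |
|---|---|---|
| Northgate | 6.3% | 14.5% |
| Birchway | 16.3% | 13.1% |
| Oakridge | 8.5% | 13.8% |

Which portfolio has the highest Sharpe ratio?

Northgate: Sharpe ratio = (6.3% − 1.3%) / 14.5% = 0.345
Birchway: Sharpe ratio = (16.3% − 1.3%) / 13.1% = 1.145
Oakridge: Sharpe ratio = (8.5% − 1.3%) / 13.8% = 0.522
Highest: Birchway (1.145).

Birchway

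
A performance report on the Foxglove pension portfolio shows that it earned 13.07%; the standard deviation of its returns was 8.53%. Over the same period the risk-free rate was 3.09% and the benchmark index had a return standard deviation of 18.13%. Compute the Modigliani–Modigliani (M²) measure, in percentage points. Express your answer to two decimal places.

Sharpe = (Rp − Rf) / σp = (13.07% − 3.09%) / 8.53% = 1.1700
M² = Rf + Sharpe × σm = 3.09% + 1.1700 × 18.13% = 24.3021%

24.30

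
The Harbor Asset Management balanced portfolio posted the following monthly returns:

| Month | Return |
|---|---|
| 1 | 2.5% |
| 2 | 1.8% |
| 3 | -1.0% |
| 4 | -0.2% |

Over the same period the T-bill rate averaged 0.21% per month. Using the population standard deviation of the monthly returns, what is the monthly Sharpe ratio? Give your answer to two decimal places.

0.40

Mean return μ = 3.10 / 4 = 0.7750%
Σ(r − μ)² = 8.1275; population σ = √(8.1275/4) = 1.4254%
Sharpe = (μ − rf) / σ = (0.7750 − 0.21) / 1.4254 = 0.5650 / 1.4254 = 0.3964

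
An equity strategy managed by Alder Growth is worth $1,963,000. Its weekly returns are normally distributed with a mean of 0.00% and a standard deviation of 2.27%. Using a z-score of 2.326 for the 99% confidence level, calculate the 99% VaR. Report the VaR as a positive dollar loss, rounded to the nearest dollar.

Return at the 99% tail: μ − z·σ = 0.00% − 2.326 × 2.27% = 0 − 5.28002 = -5.28002%
VaR = −(-5.28002%) × $1,963,000 = 5.28002% × $1,963,000 = $103,647

$103,647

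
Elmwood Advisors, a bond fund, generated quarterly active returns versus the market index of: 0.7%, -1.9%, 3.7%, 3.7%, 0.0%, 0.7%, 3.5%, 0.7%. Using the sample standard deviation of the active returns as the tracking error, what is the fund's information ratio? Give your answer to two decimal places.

r̄ = (0.7 − 1.9 + 3.7 + 3.7 + 0 + 0.7 + 3.5 + 0.7) / 8 = 11.10 / 8 = 1.3875%
Σ(r − r̄)² = 29.3088; sample σ = √(29.3088/7) = 2.0462%
IR = r̄ / tracking error = 1.3875 / 2.0462 = 0.6781

0.68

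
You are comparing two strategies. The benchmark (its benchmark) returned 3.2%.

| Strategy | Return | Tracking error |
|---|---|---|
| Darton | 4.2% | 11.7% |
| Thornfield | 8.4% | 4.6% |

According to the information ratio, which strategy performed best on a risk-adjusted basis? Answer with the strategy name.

Thornfield

Darton: IR = (4.2% − 3.2%) / 11.7% = 0.085
Thornfield: IR = (8.4% − 3.2%) / 4.6% = 1.130
Highest: Thornfield (1.130).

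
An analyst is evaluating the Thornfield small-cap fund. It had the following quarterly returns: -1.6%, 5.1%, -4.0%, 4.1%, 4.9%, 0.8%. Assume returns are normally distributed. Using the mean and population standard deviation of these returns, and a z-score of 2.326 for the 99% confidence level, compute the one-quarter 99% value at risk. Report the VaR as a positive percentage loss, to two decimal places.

r̄ = (-1.6 + 5.1 − 4 + 4.1 + 4.9 + 0.8) / 6 = 1.5500%
Population std dev = √[71.6150 / 6] = 3.4548%
VaR = −(r̄ − z·σ) = −(1.5500 − 2.326 × 3.4548) = −(-6.4859) = 6.4859%

6.49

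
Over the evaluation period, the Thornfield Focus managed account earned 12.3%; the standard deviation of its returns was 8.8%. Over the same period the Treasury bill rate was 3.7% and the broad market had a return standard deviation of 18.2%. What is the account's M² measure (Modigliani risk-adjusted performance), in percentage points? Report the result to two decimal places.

21.49

Sharpe = (Rp − Rf) / σp = (12.3% − 3.7%) / 8.8% = 0.9773
M² = Rf + Sharpe × σm = 3.7% + 0.9773 × 18.2% = 21.4869%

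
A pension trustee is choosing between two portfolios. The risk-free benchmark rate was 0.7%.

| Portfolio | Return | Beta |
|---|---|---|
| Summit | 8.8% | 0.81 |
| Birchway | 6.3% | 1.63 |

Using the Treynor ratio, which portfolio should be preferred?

Summit

Summit: Treynor = (8.8% − 0.7%) / 0.81 = 10.000
Birchway: Treynor = (6.3% − 0.7%) / 1.63 = 3.436
Highest: Summit (10.000).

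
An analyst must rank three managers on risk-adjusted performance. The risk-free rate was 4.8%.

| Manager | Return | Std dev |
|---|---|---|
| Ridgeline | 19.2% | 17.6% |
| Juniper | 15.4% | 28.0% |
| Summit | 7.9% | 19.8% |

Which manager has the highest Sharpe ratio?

Ridgeline: Sharpe ratio = (19.2% − 4.8%) / 17.6% = 0.818
Juniper: Sharpe ratio = (15.4% − 4.8%) / 28.0% = 0.379
Summit: Sharpe ratio = (7.9% − 4.8%) / 19.8% = 0.157
Highest: Ridgeline (0.818).

Ridgeline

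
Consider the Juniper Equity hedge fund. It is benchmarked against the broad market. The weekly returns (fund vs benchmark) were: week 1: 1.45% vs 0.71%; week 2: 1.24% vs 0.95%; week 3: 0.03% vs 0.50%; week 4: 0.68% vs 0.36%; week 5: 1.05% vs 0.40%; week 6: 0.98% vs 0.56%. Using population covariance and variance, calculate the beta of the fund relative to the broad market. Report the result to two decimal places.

r̄p = 0.9050%,  r̄m = 0.5800%
Cov = Σ(rp − r̄p)(rm − r̄m) / 6 = 0.0478
Var(rm) = Σ(rm − r̄m)² / 6 = 0.0402
β = Cov / Var = 0.0478 / 0.0402 = 1.1891

1.19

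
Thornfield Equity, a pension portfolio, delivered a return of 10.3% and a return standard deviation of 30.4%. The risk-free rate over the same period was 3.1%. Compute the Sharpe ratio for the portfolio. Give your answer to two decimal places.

0.24

Sharpe = (Rp − Rf) / σp = (10.3% − 3.1%) / 30.4% = 7.20% / 30.4% = 0.2368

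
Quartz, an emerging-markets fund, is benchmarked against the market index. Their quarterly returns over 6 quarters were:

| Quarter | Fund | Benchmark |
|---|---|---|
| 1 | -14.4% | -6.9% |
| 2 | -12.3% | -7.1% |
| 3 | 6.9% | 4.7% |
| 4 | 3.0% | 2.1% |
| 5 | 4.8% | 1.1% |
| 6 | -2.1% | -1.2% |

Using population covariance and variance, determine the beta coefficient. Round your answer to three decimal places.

1.827

r̄p = -2.3500%,  r̄m = -1.2167%
Cov = Σ(rp − r̄p)(rm − r̄m) / 6 = 36.0108
Var(rm) = Σ(rm − r̄m)² / 6 = 19.7147
β = Cov / Var = 36.0108 / 19.7147 = 1.8266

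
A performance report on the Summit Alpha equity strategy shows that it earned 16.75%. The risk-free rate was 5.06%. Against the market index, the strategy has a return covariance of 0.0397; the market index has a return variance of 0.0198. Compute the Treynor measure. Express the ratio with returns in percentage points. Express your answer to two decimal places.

5.83

β = Cov / Var = 0.0397 / 0.0198 = 2.0051
Treynor = (Rp − Rf) / β = (16.75% − 5.06%) / 2.0051 = 11.69 / 2.0051 = 5.8301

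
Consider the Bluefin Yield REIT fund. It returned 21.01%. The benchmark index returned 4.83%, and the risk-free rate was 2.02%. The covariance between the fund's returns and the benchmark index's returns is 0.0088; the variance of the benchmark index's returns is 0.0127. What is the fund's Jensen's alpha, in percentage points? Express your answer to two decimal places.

17.04

β = Cov / Var = 0.0088 / 0.0127 = 0.6929
E[R] = Rf + β(Rm − Rf) = 2.02% + 0.6929 × (4.83% − 2.02%) = 3.9670%
α = Rp − E[R] = 21.01% − 3.9670% = 17.0430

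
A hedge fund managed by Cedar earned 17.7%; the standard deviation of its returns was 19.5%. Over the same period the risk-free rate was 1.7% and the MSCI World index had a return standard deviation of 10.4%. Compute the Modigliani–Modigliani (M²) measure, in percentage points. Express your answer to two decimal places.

Sharpe = (Rp − Rf) / σp = (17.7% − 1.7%) / 19.5% = 0.8205
M² = Rf + Sharpe × σm = 1.7% + 0.8205 × 10.4% = 10.2332%

10.23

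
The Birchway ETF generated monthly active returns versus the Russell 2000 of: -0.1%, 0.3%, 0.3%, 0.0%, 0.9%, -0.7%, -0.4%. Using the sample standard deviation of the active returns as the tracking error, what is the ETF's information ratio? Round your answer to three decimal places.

Mean return μ = 0.30 / 7 = 0.0429%
Sample σ = √[Σ(r − μ)² / 6] = √[1.6371 / 6] = √0.2729 = 0.5224%
IR = μ / tracking error = 0.0429 / 0.5224 = 0.0821

0.082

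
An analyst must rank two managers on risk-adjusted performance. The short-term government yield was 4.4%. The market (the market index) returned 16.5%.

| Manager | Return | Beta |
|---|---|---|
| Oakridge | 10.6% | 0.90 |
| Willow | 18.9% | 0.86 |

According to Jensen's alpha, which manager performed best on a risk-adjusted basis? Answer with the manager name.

Willow

Oakridge: α = 10.6% − [4.4% + 0.90 × (16.5% − 4.4%)] = -4.690
Willow: α = 18.9% − [4.4% + 0.86 × (16.5% − 4.4%)] = 4.094
Highest: Willow (4.094).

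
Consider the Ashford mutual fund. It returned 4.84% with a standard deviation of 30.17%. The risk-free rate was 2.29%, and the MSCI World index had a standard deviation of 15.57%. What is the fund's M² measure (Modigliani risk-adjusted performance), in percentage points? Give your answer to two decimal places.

Sharpe = (Rp − Rf) / σp = (4.84% − 2.29%) / 30.17% = 0.0845
M² = Rf + Sharpe × σm = 2.29% + 0.0845 × 15.57% = 3.6057%

3.61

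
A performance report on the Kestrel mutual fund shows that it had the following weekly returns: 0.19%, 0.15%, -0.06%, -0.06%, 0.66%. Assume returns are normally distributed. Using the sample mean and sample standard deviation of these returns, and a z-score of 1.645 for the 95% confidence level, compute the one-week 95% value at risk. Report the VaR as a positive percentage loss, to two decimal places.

0.31

Mean return r̄ = 0.880 / 5 = 0.1760%
Σ(r − r̄)² = 0.3465; sample σ = √(0.3465/4) = 0.2943%
VaR = −(r̄ − z·σ) = −(0.1760 − 1.645 × 0.2943) = −(-0.3081) = 0.3081%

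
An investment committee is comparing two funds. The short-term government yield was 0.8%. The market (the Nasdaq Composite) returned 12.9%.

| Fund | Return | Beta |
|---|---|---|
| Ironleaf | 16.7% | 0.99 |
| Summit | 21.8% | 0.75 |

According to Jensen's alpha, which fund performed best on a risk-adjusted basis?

Ironleaf: α = 16.7% − [0.8% + 0.99 × (12.9% − 0.8%)] = 3.921
Summit: α = 21.8% − [0.8% + 0.75 × (12.9% − 0.8%)] = 11.925
Highest: Summit (11.925).

Summit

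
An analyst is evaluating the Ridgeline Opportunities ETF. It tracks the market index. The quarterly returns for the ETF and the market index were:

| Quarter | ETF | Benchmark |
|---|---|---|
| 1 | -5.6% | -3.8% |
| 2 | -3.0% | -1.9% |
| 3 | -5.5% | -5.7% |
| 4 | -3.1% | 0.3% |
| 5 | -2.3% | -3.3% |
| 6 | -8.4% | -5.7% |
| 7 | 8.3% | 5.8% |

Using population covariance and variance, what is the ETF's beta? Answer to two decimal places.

1.23

r̄p = -2.8000%,  r̄m = -2.0429%
Cov = Σ(rp − r̄p)(rm − r̄m) / 7 = 17.2814
Var(rm) = Σ(rm − r̄m)² / 7 = 14.0624
β = Cov / Var = 17.2814 / 14.0624 = 1.2289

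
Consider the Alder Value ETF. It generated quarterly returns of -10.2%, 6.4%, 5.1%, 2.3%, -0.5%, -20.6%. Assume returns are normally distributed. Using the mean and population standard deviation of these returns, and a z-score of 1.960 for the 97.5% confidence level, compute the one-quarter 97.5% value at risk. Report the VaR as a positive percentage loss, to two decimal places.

μ = (-10.2 + 6.4 + 5.1 + 2.3 − 0.5 − 20.6) / 6 = -17.50 / 6 = -2.9167%
Σ(r − μ)² = 549.8683; population σ = √(549.8683/6) = 9.5731%
VaR = −(μ − z·σ) = −(-2.9167 − 1.960 × 9.5731) = −(-21.6800) = 21.6800%

21.68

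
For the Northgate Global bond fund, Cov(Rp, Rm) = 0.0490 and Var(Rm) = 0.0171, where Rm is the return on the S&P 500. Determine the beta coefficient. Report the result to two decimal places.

2.87

β = Cov(Rp, Rm) / Var(Rm) = 0.0490 / 0.0171 = 2.8655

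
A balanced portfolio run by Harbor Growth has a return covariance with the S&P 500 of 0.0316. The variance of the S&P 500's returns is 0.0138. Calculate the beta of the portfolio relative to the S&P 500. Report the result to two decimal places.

β = Cov(Rp, Rm) / Var(Rm) = 0.0316 / 0.0138 = 2.2899

2.29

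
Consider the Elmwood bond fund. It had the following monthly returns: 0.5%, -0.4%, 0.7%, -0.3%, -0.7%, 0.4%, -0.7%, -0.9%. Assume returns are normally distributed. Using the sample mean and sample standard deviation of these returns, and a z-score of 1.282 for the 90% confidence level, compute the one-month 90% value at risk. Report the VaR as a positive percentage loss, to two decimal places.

r̄ = (0.5 − 0.4 + 0.7 − 0.3 − 0.7 + 0.4 − 0.7 − 0.9) / 8 = -1.40 / 8 = -0.1750%
Σ(r − r̄)² = 2.6950; sample σ = √(2.6950/7) = 0.6205%
VaR = −(r̄ − z·σ) = −(-0.1750 − 1.282 × 0.6205) = −(-0.9705) = 0.9705%

0.97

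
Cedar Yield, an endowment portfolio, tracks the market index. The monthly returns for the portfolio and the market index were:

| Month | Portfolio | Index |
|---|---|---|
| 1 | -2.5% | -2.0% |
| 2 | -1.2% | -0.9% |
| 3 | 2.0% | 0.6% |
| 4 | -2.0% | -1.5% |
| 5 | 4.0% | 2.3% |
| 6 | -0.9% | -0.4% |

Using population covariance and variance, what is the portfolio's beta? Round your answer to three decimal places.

1.602

r̄p = -0.1000%,  r̄m = -0.3167%
Cov = Σ(rp − r̄p)(rm − r̄m) / 6 = 3.2750
Var(rm) = Σ(rm − r̄m)² / 6 = 2.0447
β = Cov / Var = 3.2750 / 2.0447 = 1.6017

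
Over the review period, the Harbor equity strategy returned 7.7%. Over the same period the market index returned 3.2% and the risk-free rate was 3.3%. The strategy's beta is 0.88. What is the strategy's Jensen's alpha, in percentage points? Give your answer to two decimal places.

CAPM expected return = Rf + β(Rm − Rf) = 3.3% + 0.88 × (3.2% − 3.3%) = 3.3 + 0.88 × -0.10 = 3.2120%
Jensen's α = Rp − E[R] = 7.7% − 3.2120% = 4.4880

4.49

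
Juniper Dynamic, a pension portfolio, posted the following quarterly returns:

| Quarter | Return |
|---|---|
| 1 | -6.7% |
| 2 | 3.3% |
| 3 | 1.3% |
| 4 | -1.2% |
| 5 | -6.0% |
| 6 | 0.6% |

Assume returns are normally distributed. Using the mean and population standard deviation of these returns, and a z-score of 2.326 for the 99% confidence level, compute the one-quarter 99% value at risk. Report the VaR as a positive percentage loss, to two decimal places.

10.08

r̄ = (-6.7 + 3.3 + 1.3 − 1.2 − 6 + 0.6) / 6 = -1.4500%
Population std dev = √[82.6550 / 6] = 3.7116%
VaR = −(r̄ − z·σ) = −(-1.4500 − 2.326 × 3.7116) = −(-10.0832) = 10.0832%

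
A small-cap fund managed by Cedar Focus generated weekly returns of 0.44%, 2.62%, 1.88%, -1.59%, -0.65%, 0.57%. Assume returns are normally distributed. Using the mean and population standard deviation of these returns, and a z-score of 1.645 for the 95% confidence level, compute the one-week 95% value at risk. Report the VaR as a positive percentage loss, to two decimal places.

1.79

μ = (0.44 + 2.62 + 1.88 − 1.59 − 0.65 + 0.57) / 6 = 0.5450%
Σ(r − μ)² = (0.44 − 0.5450)² + (2.62 − 0.5450)² + (1.88 − 0.5450)² + … = 12.0858
population σ = √(12.0858 / 6) = √2.0143 = 1.4193%
VaR = −(μ − z·σ) = −(0.5450 − 1.645 × 1.4193) = −(-1.7897) = 1.7897%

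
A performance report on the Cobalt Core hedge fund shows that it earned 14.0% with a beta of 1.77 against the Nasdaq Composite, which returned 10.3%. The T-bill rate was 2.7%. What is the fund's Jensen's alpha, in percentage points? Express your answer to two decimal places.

CAPM expected return = Rf + β(Rm − Rf) = 2.7% + 1.77 × (10.3% − 2.7%) = 2.7 + 1.77 × 7.60 = 16.1520%
Jensen's α = Rp − E[R] = 14.0% − 16.1520% = -2.1520

-2.15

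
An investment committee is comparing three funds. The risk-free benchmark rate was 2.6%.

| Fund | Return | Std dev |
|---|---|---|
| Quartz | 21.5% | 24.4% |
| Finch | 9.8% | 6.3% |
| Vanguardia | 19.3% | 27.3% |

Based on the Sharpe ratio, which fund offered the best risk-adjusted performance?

Quartz: Sharpe ratio = (21.5% − 2.6%) / 24.4% = 0.775
Finch: Sharpe ratio = (9.8% − 2.6%) / 6.3% = 1.143
Vanguardia: Sharpe ratio = (19.3% − 2.6%) / 27.3% = 0.612
Highest: Finch (1.143).

Finch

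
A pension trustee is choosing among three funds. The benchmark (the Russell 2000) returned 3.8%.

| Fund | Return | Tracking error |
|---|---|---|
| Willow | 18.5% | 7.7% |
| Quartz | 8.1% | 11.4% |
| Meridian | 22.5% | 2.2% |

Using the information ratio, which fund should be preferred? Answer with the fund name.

Meridian

Willow: IR = (18.5% − 3.8%) / 7.7% = 1.909
Quartz: IR = (8.1% − 3.8%) / 11.4% = 0.377
Meridian: IR = (22.5% − 3.8%) / 2.2% = 8.500
Highest: Meridian (8.500).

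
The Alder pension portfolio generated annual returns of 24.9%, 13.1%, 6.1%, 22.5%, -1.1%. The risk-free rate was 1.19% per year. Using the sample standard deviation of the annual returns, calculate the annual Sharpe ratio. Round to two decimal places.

r̄ = (24.9 + 13.1 + 6.1 + 22.5 − 1.1) / 5 = 65.50 / 5 = 13.1000%
Σ(r − r̄)² = (24.9 − 13.1000)² + (13.1 − 13.1000)² + (6.1 − 13.1000)² + … = 478.2400
σ = √[478.2400 / 4] = 10.9343%
Sharpe = (r̄ − rf) / σ = (13.1000 − 1.19) / 10.9343 = 11.9100 / 10.9343 = 1.0892

1.09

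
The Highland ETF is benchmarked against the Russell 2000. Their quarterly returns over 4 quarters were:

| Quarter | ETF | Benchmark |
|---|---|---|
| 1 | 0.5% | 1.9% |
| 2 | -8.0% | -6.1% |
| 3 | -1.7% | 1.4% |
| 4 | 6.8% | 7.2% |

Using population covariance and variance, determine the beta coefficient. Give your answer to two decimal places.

r̄p = -0.6000%,  r̄m = 1.1000%
Cov = Σ(rp − r̄p)(rm − r̄m) / 4 = 24.7425
Var(rm) = Σ(rm − r̄m)² / 4 = 22.4450
β = Cov / Var = 24.7425 / 22.4450 = 1.1024

1.10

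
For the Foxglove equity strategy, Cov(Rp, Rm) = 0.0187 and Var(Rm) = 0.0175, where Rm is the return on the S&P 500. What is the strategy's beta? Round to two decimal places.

1.07

β = Cov(Rp, Rm) / Var(Rm) = 0.0187 / 0.0175 = 1.0686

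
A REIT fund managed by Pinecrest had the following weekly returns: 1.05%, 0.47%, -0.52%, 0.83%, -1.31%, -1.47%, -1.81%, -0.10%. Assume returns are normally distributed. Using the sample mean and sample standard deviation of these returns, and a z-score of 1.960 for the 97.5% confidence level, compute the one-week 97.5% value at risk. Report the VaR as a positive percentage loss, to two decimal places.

Mean return r̄ = -2.860 / 8 = -0.3575%
Sample σ = √[Σ(r − r̄)² / 7] = √[8.4234 / 7] = √1.2033 = 1.0970%
VaR = −(r̄ − z·σ) = −(-0.3575 − 1.960 × 1.0970) = −(-2.5076) = 2.5076%

2.51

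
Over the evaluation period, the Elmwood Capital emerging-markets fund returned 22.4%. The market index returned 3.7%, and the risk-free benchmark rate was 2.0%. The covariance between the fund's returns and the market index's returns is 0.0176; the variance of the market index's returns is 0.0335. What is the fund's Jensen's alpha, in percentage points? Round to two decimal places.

19.51

β = Cov / Var = 0.0176 / 0.0335 = 0.5254
E[R] = Rf + β(Rm − Rf) = 2.0% + 0.5254 × (3.7% − 2.0%) = 2.8932%
α = Rp − E[R] = 22.4% − 2.8932% = 19.5068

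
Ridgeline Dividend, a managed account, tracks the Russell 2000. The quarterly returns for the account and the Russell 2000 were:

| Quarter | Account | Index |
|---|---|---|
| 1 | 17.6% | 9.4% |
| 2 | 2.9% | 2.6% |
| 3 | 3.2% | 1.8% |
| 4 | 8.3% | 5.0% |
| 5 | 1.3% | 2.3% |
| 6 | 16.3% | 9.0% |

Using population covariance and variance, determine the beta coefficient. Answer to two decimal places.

2.06

r̄p = 8.2667%,  r̄m = 5.0167%
Cov = Σ(rp − r̄p)(rm − r̄m) / 6 = 20.1839
Var(rm) = Σ(rm − r̄m)² / 6 = 9.7747
β = Cov / Var = 20.1839 / 9.7747 = 2.0649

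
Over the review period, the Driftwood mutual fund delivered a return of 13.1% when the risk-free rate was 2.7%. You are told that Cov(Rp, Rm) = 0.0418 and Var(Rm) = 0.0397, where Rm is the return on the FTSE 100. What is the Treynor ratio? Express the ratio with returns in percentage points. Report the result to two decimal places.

9.88

β = Cov / Var = 0.0418 / 0.0397 = 1.0529
Treynor = (Rp − Rf) / β = (13.1% − 2.7%) / 1.0529 = 10.40 / 1.0529 = 9.8775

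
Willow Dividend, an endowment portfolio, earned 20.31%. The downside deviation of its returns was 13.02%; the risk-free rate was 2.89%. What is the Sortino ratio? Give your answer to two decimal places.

1.34

Sortino = (Rp − Rf) / σd = (20.31% − 2.89%) / 13.02% = 17.42% / 13.02% = 1.3379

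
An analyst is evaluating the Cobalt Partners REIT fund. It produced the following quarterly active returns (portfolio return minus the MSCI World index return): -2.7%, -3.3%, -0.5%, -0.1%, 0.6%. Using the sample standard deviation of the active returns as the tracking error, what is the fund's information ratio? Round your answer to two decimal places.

μ = (-2.7 − 3.3 − 0.5 − 0.1 + 0.6) / 5 = -1.2000%
Sample σ = √[Σ(r − μ)² / 4] = √[11.6000 / 4] = √2.9000 = 1.7029%
IR = μ / tracking error = -1.2000 / 1.7029 = -0.7047

-0.70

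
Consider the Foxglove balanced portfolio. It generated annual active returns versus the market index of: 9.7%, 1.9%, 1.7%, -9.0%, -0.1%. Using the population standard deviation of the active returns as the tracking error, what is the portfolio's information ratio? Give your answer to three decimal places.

r̄ = (9.7 + 1.9 + 1.7 − 9 − 0.1) / 5 = 4.20 / 5 = 0.8400%
Σ(r − r̄)² = 178.0720; population σ = √(178.0720/5) = 5.9678%
IR = r̄ / tracking error = 0.8400 / 5.9678 = 0.1408

0.141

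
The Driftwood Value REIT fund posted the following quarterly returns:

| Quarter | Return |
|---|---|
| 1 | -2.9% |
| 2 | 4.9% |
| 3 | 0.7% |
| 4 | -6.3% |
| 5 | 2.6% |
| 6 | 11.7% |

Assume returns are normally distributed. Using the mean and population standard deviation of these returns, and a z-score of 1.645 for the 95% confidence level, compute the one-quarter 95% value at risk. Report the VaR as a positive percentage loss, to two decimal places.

μ = (-2.9 + 4.9 + 0.7 − 6.3 + 2.6 + 11.7) / 6 = 10.70 / 6 = 1.7833%
Population σ = √[Σ(r − μ)² / 6] = √[197.1683 / 6] = √32.8614 = 5.7325%
VaR = −(μ − z·σ) = −(1.7833 − 1.645 × 5.7325) = −(-7.6467) = 7.6467%

7.65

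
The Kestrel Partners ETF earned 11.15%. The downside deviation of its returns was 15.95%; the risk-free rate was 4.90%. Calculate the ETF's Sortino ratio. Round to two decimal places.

Sortino = (Rp − Rf) / σd = (11.15% − 4.90%) / 15.95% = 6.25% / 15.95% = 0.3918

0.39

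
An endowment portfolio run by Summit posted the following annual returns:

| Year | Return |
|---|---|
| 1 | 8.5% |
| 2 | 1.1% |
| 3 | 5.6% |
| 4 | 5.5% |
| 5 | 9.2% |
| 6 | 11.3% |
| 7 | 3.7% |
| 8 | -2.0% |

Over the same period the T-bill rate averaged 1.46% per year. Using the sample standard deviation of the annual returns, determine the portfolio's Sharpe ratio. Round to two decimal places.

0.89

μ = (8.5 + 1.1 + 5.6 + 5.5 + 9.2 + 11.3 + 3.7 − 2) / 8 = 42.90 / 8 = 5.3625%
Sample std dev = √[135.0388 / 7] = 4.3922%
Sharpe = (μ − rf) / σ = (5.3625 − 1.46) / 4.3922 = 3.9025 / 4.3922 = 0.8885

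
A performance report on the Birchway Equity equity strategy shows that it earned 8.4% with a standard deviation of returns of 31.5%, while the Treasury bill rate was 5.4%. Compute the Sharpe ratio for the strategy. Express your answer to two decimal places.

Sharpe = (Rp − Rf) / σp = (8.4% − 5.4%) / 31.5% = 3.00% / 31.5% = 0.0952

0.10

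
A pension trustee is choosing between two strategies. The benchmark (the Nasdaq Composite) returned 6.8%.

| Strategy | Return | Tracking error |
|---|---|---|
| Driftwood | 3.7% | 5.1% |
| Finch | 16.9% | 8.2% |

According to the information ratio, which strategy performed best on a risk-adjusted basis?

Finch

Driftwood: IR = (3.7% − 6.8%) / 5.1% = -0.608
Finch: IR = (16.9% − 6.8%) / 8.2% = 1.232
Highest: Finch (1.232).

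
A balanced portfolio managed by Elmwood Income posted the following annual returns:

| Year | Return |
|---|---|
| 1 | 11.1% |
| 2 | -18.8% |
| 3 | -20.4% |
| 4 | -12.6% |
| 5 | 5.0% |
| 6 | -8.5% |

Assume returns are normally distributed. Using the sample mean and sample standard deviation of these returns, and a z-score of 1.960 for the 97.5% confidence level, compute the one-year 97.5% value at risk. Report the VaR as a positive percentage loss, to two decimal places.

32.52

r̄ = (11.1 − 18.8 − 20.4 − 12.6 + 5 − 8.5) / 6 = -7.3667%
Σ(r − r̄)² = 823.2133; sample σ = √(823.2133/5) = 12.8313%
VaR = −(r̄ − z·σ) = −(-7.3667 − 1.960 × 12.8313) = −(-32.5160) = 32.5160%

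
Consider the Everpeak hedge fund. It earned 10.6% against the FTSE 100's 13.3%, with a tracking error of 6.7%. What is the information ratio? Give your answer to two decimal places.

IR = (Rp − Rb) / TE = (10.6% − 13.3%) / 6.7% = -2.70% / 6.7% = -0.4030

-0.40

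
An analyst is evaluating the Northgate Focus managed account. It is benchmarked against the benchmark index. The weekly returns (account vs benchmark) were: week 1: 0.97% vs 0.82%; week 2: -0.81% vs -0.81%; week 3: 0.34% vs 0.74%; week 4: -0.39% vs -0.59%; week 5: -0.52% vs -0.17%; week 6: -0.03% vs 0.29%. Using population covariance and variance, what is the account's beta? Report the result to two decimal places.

r̄p = -0.0733%,  r̄m = 0.0467%
Cov = Σ(rp − r̄p)(rm − r̄m) / 6 = 0.3389
Var(rm) = Σ(rm − r̄m)² / 6 = 0.3874
β = Cov / Var = 0.3389 / 0.3874 = 0.8748

0.87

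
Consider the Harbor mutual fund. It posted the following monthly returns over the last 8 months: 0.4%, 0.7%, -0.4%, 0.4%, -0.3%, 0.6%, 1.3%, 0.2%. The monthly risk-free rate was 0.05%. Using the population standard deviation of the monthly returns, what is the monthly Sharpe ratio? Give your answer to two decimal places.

0.61

r̄ = (0.4 + 0.7 − 0.4 + 0.4 − 0.3 + 0.6 + 1.3 + 0.2) / 8 = 0.3625%
Σ(r − r̄)² = 2.0988; population σ = √(2.0988/8) = 0.5122%
Sharpe = (r̄ − rf) / σ = (0.3625 − 0.05) / 0.5122 = 0.3125 / 0.5122 = 0.6101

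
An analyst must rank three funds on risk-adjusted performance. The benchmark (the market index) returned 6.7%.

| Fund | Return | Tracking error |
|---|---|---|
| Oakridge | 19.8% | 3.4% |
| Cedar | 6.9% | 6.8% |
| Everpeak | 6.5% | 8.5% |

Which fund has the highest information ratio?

Oakridge

Oakridge: IR = (19.8% − 6.7%) / 3.4% = 3.853
Cedar: IR = (6.9% − 6.7%) / 6.8% = 0.029
Everpeak: IR = (6.5% − 6.7%) / 8.5% = -0.024
Highest: Oakridge (3.853).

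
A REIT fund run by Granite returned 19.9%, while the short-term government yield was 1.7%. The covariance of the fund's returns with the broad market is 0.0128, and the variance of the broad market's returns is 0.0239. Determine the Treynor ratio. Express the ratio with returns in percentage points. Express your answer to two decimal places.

33.98

β = Cov / Var = 0.0128 / 0.0239 = 0.5356
Treynor = (Rp − Rf) / β = (19.9% − 1.7%) / 0.5356 = 18.20 / 0.5356 = 33.9806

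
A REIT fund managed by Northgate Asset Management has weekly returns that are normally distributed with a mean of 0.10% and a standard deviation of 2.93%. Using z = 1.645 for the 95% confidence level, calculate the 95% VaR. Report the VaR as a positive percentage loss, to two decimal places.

4.72

VaR (as % loss) = −(μ − z·σ) = −(0.10% − 1.645 × 2.93%) = −(-4.71985%) = 4.71985%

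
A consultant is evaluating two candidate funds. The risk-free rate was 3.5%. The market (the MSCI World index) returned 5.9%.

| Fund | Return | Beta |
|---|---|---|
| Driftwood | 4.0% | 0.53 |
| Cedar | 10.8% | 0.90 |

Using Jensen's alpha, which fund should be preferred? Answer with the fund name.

Cedar

Driftwood: α = 4.0% − [3.5% + 0.53 × (5.9% − 3.5%)] = -0.772
Cedar: α = 10.8% − [3.5% + 0.90 × (5.9% − 3.5%)] = 5.140
Highest: Cedar (5.140).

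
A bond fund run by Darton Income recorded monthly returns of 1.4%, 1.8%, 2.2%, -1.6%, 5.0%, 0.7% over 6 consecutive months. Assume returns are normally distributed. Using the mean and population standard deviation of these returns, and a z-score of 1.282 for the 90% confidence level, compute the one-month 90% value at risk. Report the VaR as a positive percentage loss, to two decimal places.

Mean return r̄ = 9.50 / 6 = 1.5833%
Population std dev = √[23.0483 / 6] = 1.9599%
VaR = −(r̄ − z·σ) = −(1.5833 − 1.282 × 1.9599) = −(-0.9293) = 0.9293%

0.93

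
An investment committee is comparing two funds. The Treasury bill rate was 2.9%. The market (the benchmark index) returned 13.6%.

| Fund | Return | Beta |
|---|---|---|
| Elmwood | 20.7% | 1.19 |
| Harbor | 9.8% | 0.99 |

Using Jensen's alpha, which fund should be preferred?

Elmwood: α = 20.7% − [2.9% + 1.19 × (13.6% − 2.9%)] = 5.067
Harbor: α = 9.8% − [2.9% + 0.99 × (13.6% − 2.9%)] = -3.693
Highest: Elmwood (5.067).

Elmwood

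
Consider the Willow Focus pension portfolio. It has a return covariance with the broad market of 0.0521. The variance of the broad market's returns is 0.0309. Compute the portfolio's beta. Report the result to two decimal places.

β = Cov(Rp, Rm) / Var(Rm) = 0.0521 / 0.0309 = 1.6861

1.69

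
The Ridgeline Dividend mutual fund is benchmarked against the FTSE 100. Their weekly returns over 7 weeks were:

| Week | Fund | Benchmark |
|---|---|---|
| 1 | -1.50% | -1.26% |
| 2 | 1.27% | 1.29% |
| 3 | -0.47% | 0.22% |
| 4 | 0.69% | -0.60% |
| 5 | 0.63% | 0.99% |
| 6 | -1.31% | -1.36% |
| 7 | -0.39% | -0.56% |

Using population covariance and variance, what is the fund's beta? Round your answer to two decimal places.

r̄p = -0.1543%,  r̄m = -0.1829%
Cov = Σ(rp − r̄p)(rm − r̄m) / 7 = 0.7767
Var(rm) = Σ(rm − r̄m)² / 7 = 0.9385
β = Cov / Var = 0.7767 / 0.9385 = 0.8276

0.83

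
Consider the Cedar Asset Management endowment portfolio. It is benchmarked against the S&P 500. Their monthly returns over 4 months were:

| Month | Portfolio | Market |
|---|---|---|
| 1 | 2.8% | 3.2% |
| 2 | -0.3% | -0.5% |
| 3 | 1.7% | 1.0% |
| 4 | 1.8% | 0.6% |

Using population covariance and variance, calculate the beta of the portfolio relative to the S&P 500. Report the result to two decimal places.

r̄p = 1.5000%,  r̄m = 1.0750%
Cov = Σ(rp − r̄p)(rm − r̄m) / 4 = 1.3600
Var(rm) = Σ(rm − r̄m)² / 4 = 1.8069
β = Cov / Var = 1.3600 / 1.8069 = 0.7527

0.75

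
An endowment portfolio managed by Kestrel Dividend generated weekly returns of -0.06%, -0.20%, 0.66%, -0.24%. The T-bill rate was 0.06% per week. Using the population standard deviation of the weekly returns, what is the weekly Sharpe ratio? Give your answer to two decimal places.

-0.05

μ = (-0.06 − 0.2 + 0.66 − 0.24) / 4 = 0.160 / 4 = 0.0400%
Σ(r − μ)² = (-0.06 − 0.0400)² + (-0.2 − 0.0400)² + … = 0.5304
population σ = √(0.5304 / 4) = √0.1326 = 0.3641%
Sharpe = (μ − rf) / σ = (0.0400 − 0.06) / 0.3641 = -0.0200 / 0.3641 = -0.0549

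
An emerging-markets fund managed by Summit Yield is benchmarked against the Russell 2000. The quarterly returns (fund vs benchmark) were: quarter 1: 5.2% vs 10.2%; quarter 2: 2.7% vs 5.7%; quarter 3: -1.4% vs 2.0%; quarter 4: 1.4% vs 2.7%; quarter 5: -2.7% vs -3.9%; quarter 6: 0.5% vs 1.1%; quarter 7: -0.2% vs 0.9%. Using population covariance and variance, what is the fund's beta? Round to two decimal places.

r̄p = 0.7857%,  r̄m = 2.6714%
Cov = Σ(rp − r̄p)(rm − r̄m) / 7 = 9.3739
Var(rm) = Σ(rm − r̄m)² / 7 = 16.4420
β = Cov / Var = 9.3739 / 16.4420 = 0.5701

0.57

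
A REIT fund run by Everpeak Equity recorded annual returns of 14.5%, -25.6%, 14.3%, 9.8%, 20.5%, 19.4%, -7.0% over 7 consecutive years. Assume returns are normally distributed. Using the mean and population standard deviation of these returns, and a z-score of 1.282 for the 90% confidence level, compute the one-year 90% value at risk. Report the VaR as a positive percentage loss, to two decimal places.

r̄ = (14.5 − 25.6 + 14.3 + 9.8 + 20.5 + 19.4 − 7) / 7 = 45.90 / 7 = 6.5571%
Σ(r − r̄)² = (14.5 − 6.5571)² + (-25.6 − 6.5571)² + … = 1710.7771
population σ = √(1710.7771 / 7) = √244.3967 = 15.6332%
VaR = −(r̄ − z·σ) = −(6.5571 − 1.282 × 15.6332) = −(-13.4847) = 13.4847%

13.48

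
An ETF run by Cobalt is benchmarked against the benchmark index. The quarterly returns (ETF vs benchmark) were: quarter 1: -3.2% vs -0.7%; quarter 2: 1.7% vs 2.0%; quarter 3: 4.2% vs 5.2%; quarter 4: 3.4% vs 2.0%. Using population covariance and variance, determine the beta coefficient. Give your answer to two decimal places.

1.22

r̄p = 1.5250%,  r̄m = 2.1250%
Cov = Σ(rp − r̄p)(rm − r̄m) / 4 = 5.3294
Var(rm) = Σ(rm − r̄m)² / 4 = 4.3669
β = Cov / Var = 5.3294 / 4.3669 = 1.2204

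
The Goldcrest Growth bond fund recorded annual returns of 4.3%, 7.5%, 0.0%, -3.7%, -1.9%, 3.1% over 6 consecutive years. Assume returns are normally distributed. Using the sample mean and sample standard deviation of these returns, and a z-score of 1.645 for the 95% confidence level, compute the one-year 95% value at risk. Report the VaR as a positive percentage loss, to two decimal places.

5.32

r̄ = (4.3 + 7.5 + 0 − 3.7 − 1.9 + 3.1) / 6 = 9.30 / 6 = 1.5500%
Σ(r − r̄)² = (4.3 − 1.5500)² + (7.5 − 1.5500)² + (0 − 1.5500)² + … = 87.2350
σ = √[87.2350 / 5] = 4.1770%
VaR = −(r̄ − z·σ) = −(1.5500 − 1.645 × 4.1770) = −(-5.3212) = 5.3212%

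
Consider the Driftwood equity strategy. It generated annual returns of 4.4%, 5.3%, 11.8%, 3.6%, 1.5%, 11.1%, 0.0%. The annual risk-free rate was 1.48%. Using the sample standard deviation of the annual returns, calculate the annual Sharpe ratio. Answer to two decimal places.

0.87

r̄ = (4.4 + 5.3 + 11.8 + 3.6 + 1.5 + 11.1 + 0) / 7 = 37.70 / 7 = 5.3857%
Sample σ = √[Σ(r − r̄)² / 6] = √[122.0686 / 6] = √20.3448 = 4.5105%
Sharpe = (r̄ − rf) / σ = (5.3857 − 1.48) / 4.5105 = 3.9057 / 4.5105 = 0.8659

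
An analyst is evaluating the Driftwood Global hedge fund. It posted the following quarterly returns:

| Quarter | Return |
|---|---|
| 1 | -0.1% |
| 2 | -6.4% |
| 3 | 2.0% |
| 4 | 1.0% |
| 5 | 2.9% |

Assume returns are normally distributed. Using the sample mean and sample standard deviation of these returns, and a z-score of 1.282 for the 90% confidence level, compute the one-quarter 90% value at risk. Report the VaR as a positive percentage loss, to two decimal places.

4.84

r̄ = (-0.1 − 6.4 + 2 + 1 + 2.9) / 5 = -0.1200%
Σ(r − r̄)² = 54.3080; sample σ = √(54.3080/4) = 3.6847%
VaR = −(r̄ − z·σ) = −(-0.1200 − 1.282 × 3.6847) = −(-4.8438) = 4.8438%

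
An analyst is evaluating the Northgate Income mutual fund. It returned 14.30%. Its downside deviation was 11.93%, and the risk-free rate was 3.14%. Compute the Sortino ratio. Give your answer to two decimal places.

0.94

Sortino = (Rp − Rf) / σd = (14.30% − 3.14%) / 11.93% = 11.16% / 11.93% = 0.9355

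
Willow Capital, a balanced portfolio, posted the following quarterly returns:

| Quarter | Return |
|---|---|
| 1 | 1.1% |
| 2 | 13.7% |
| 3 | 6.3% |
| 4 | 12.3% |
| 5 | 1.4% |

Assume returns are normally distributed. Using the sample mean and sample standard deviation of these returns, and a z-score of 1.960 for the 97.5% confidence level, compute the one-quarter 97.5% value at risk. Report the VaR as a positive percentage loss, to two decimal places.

4.62

Mean return μ = 34.80 / 5 = 6.9600%
Σ(r − μ)² = (1.1 − 6.9600)² + (13.7 − 6.9600)² + … = 139.6320
sample σ = √(139.6320 / 4) = √34.9080 = 5.9083%
VaR = −(μ − z·σ) = −(6.9600 − 1.960 × 5.9083) = −(-4.6203) = 4.6203%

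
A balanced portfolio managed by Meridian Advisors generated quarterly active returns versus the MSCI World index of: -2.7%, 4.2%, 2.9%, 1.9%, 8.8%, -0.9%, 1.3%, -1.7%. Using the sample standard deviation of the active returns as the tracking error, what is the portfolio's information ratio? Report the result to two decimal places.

Mean return r̄ = 13.80 / 8 = 1.7250%
Sample σ = √[Σ(r − r̄)² / 7] = √[95.9750 / 7] = √13.7107 = 3.7028%
IR = r̄ / tracking error = 1.7250 / 3.7028 = 0.4659

0.47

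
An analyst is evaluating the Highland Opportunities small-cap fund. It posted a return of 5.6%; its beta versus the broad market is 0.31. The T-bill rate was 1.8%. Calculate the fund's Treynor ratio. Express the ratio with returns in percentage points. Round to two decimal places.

Treynor = (Rp − Rf) / β = (5.6% − 1.8%) / 0.31 = 3.80 / 0.31 = 12.2581

12.26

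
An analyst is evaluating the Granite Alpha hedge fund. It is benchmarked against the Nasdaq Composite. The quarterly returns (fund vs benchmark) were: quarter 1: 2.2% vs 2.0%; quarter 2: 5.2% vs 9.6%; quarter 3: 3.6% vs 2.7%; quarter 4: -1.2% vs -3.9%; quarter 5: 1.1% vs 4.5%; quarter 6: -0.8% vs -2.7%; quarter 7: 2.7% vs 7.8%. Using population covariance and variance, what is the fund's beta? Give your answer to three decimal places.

r̄p = 1.8286%,  r̄m = 2.8571%
Cov = Σ(rp − r̄p)(rm − r̄m) / 7 = 8.6169
Var(rm) = Σ(rm − r̄m)² / 7 = 21.4139
β = Cov / Var = 8.6169 / 21.4139 = 0.4024

0.402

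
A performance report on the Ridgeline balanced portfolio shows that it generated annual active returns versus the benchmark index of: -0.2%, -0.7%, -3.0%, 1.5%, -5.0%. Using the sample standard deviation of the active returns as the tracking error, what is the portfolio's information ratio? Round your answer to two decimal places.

-0.58

r̄ = (-0.2 − 0.7 − 3 + 1.5 − 5) / 5 = -7.40 / 5 = -1.4800%
Σ(r − r̄)² = (-0.2 − (-1.4800))² + (-0.7 − (-1.4800))² + … = 25.8280
σ = √[25.8280 / 4] = 2.5411%
IR = r̄ / tracking error = -1.4800 / 2.5411 = -0.5824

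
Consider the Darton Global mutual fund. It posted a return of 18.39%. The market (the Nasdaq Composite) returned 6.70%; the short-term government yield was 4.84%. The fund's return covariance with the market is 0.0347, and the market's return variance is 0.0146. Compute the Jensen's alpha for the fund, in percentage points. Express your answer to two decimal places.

β = Cov / Var = 0.0347 / 0.0146 = 2.3767
E[R] = Rf + β(Rm − Rf) = 4.84% + 2.3767 × (6.70% − 4.84%) = 9.2607%
α = Rp − E[R] = 18.39% − 9.2607% = 9.1293

9.13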